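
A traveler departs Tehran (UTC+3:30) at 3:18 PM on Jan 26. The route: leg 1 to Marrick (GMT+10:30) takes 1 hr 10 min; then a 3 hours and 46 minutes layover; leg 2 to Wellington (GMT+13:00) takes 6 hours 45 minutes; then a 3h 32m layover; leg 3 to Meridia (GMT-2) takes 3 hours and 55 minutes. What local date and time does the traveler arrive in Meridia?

Convert departure to UTC: 3:18 PM − 3:30 = 11:48 AM UTC on Jan 26.
Add 1 hour 10 minutes leg 1 → 12:58 PM UTC.
Add 3 hours 46 minutes layover in Marrick → 4:44 PM UTC.
Add 6 hours 45 minutes leg 2 → 11:29 PM UTC.
Add 3 hours and 32 minutes layover in Wellington → 3:01 AM UTC (Jan 27).
Add 3 hours 55 minutes leg 3 → 6:56 AM UTC.
Meridia is UTC−2:00, so local arrival = 6:56 AM − 2:00 = 4:56 AM on Jan 27.

4:56 AM on January 27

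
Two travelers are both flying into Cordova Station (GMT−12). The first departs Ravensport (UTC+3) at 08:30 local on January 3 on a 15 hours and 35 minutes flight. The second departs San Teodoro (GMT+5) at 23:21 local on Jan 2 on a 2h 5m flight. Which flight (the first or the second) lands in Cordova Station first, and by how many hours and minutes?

the second, by 24 hours 39 minutes

Flight 1 in UTC: 08:30 − 3:00 = 05:30 on Jan 3.
+15 hours and 35 minutes → arrive 21:05 UTC on Jan 3.
Flight 2 in UTC: 23:21 − 5:00 = 18:21 on Jan 2.
+2 hours 5 minutes → arrive 20:26 UTC on Jan 2.
Flight 2 lands earlier by 24 hours 39 minutes.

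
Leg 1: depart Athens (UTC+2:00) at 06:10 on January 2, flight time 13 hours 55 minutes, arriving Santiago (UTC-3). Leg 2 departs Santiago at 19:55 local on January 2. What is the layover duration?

4 hours 50 minutes

Convert departure to UTC: 06:10 − 2:00 = 04:10 UTC on Jan 2.
Add 13 hours and 55 minutes flight time → 18:05 UTC.
Santiago is UTC−3:00, so local arrival = 18:05 − 3:00 = 15:05 on Jan 2.
Layover = 19:55 − 15:05 = 4 hours 50 minutes.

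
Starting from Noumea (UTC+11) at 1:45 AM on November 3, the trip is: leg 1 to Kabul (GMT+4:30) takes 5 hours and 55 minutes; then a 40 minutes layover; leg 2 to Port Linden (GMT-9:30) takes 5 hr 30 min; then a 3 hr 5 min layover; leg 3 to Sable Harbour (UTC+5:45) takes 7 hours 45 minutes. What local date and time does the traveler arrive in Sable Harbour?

7:25 PM on Nov 3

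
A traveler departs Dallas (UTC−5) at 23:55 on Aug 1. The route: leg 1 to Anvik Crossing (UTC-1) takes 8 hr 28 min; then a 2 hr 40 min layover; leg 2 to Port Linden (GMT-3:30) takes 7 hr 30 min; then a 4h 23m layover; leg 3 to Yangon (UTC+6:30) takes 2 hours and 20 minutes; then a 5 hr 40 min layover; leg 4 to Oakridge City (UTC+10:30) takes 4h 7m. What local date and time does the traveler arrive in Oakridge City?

02:33 on Aug 4

Convert departure to UTC: 23:55 + 5:00 = 04:55 UTC on Aug 2.
Add 8 hours and 28 minutes leg 1 → 13:23 UTC.
Add 2 hours and 40 minutes layover in Anvik Crossing → 16:03 UTC.
Add 7 hours and 30 minutes leg 2 → 23:33 UTC.
Add 4 hours 23 minutes layover in Port Linden → 03:56 UTC (Aug 3).
Add 2 hours 20 minutes leg 3 → 06:16 UTC.
Add 5 hours and 40 minutes layover in Yangon → 11:56 UTC.
Add 4 hours and 7 minutes leg 4 → 16:03 UTC.
Oakridge City is UTC+10:30, so local arrival = 16:03 + 10:30 = 02:33 on Aug 4.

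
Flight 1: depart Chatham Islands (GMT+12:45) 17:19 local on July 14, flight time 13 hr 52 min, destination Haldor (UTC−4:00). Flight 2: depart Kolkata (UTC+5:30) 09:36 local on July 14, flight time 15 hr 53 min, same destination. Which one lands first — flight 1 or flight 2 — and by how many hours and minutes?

the first, by 1 hour 33 minutes

Flight 1 in UTC: 17:19 − 12:45 = 04:34 on Jul 14.
+13 hours 52 minutes → arrive 18:26 UTC on Jul 14.
Flight 2 in UTC: 09:36 − 5:30 = 04:06 on Jul 14.
+15 hours 53 minutes → arrive 19:59 UTC on Jul 14.
Flight 1 lands earlier by 1 hour 33 minutes.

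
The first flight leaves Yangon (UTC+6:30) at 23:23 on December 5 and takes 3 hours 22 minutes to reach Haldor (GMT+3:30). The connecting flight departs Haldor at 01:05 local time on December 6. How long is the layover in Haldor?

1 hour 20 minutes

Convert departure to UTC: 23:23 − 6:30 = 16:53 UTC on Dec 5.
Add 3 hours and 22 minutes flight time → 20:15 UTC.
Haldor is UTC+3:30, so local arrival = 20:15 + 3:30 = 23:45 on Dec 5.
Layover = 01:05 − 23:45 (+1 day) = 1 hour 20 minutes.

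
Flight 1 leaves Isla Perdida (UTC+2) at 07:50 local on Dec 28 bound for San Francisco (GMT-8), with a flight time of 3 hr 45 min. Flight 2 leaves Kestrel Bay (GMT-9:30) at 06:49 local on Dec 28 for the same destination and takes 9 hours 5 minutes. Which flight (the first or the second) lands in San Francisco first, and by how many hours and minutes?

the first, by 15 hours 49 minutes

Flight 1 in UTC: 07:50 − 2:00 = 05:50 on Dec 28.
+3 hours and 45 minutes → arrive 09:35 UTC on Dec 28.
Flight 2 in UTC: 06:49 + 9:30 = 16:19 on Dec 28.
+9 hours and 5 minutes → arrive 01:24 UTC on Dec 29.
Flight 1 lands earlier by 15 hours 49 minutes.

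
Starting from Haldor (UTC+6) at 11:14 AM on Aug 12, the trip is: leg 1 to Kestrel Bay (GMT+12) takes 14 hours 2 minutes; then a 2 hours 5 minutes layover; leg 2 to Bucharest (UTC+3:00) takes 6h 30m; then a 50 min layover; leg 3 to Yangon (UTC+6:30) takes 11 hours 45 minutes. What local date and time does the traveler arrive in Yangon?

10:56 PM on August 13

Convert departure to UTC: 11:14 AM − 6:00 = 5:14 AM UTC on Aug 12.
Add 14 hours 2 minutes leg 1 → 7:16 PM UTC.
Add 2 hours and 5 minutes layover in Kestrel Bay → 9:21 PM UTC.
Add 6 hours and 30 minutes leg 2 → 3:51 AM UTC (Aug 13).
Add 50 minutes layover in Bucharest → 4:41 AM UTC.
Add 11 hours and 45 minutes leg 3 → 4:26 PM UTC.
Yangon is UTC+6:30, so local arrival = 4:26 PM + 6:30 = 10:56 PM on Aug 13.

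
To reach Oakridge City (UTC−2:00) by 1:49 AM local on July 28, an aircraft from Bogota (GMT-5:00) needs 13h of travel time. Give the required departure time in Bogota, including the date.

9:49 AM on July 27

Target arrival in UTC: 1:49 AM + 2:00 = 3:49 AM on Jul 28.
Subtract 13 hours → departure 2:49 PM UTC on Jul 27.
Bogota is UTC−5:00: 2:49 PM − 5:00 = 9:49 AM on Jul 27.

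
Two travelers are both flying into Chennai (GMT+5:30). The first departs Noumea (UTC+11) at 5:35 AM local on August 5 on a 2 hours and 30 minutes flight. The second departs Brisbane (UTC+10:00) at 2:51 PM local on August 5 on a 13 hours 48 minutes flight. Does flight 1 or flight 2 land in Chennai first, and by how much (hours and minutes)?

Flight 1 in UTC: 5:35 AM − 11:00 = 6:35 PM on Aug 4.
+2 hours 30 minutes → arrive 9:05 PM UTC on Aug 4.
Flight 2 in UTC: 2:51 PM − 10:00 = 4:51 AM on Aug 5.
+13 hours 48 minutes → arrive 6:39 PM UTC on Aug 5.
Flight 1 lands earlier by 21 hours 34 minutes.

the first, by 21 hours 34 minutes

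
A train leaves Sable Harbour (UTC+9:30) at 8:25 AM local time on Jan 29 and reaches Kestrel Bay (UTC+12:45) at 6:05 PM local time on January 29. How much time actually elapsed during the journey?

Departure in UTC: 8:25 AM − 9:30 = 10:55 PM on Jan 28.
Arrival in UTC: 6:05 PM − 12:45 = 5:20 AM on Jan 29.
Elapsed = 5:20 AM − 10:55 PM (+1 day) = 6 hours 25 minutes.

6 hours 25 minutes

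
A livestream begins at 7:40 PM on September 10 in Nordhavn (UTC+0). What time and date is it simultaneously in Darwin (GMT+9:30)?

5:10 AM on September 11

Darwin is 9:30 ahead of Nordhavn.
Shift by the zone difference: 7:40 PM + 9:30 = 5:10 AM on Sep 11 in Darwin.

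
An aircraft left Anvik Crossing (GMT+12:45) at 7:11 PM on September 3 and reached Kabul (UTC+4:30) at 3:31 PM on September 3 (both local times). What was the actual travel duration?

Departure in UTC: 7:11 PM − 12:45 = 6:26 AM on Sep 3.
Arrival in UTC: 3:31 PM − 4:30 = 11:01 AM on Sep 3.
Elapsed = 11:01 AM − 6:26 AM = 4 hours 35 minutes.

4 hours 35 minutes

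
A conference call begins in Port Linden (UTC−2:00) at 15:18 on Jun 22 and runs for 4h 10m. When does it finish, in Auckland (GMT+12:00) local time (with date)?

Convert start to UTC: 15:18 + 2:00 = 17:18 UTC on Jun 22.
Add 4 hours 10 minutes duration → 21:28 UTC.
Auckland is UTC+12:00, so local end time = 21:28 + 12:00 = 09:28 on Jun 23.

09:28 on June 23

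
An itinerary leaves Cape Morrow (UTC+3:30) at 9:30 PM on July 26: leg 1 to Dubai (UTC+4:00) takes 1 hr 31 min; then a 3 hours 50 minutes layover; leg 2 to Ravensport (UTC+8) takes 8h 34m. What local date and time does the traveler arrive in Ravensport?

Convert departure to UTC: 9:30 PM − 3:30 = 6:00 PM UTC on Jul 26.
Add 1 hour and 31 minutes leg 1 → 7:31 PM UTC.
Add 3 hours 50 minutes layover in Dubai → 11:21 PM UTC.
Add 8 hours 34 minutes leg 2 → 7:55 AM UTC (Jul 27).
Ravensport is UTC+8:00, so local arrival = 7:55 AM + 8:00 = 3:55 PM on Jul 27.

3:55 PM on July 27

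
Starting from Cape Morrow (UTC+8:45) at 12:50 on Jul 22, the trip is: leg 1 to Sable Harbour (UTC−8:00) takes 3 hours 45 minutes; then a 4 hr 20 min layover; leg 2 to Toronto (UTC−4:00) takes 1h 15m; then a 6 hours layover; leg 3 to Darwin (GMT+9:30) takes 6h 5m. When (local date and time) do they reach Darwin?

11:00 on July 23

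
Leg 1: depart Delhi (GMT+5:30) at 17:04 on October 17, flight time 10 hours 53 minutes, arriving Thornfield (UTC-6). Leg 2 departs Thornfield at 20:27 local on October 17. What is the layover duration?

4 hours

Convert departure to UTC: 17:04 − 5:30 = 11:34 UTC on Oct 17.
Add 10 hours 53 minutes flight time → 22:27 UTC.
Thornfield is UTC−6:00, so local arrival = 22:27 − 6:00 = 16:27 on Oct 17.
Layover = 20:27 − 16:27 = 4 hours.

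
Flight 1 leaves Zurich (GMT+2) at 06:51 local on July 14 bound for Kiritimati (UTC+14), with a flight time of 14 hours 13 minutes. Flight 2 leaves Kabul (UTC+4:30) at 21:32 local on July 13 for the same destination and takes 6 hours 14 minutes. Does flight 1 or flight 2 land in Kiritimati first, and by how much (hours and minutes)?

the second, by 19 hours 48 minutes

Flight 1 in UTC: 06:51 − 2:00 = 04:51 on Jul 14.
+14 hours 13 minutes → arrive 19:04 UTC on Jul 14.
Flight 2 in UTC: 21:32 − 4:30 = 17:02 on Jul 13.
+6 hours 14 minutes → arrive 23:16 UTC on Jul 13.
Flight 2 lands earlier by 19 hours 48 minutes.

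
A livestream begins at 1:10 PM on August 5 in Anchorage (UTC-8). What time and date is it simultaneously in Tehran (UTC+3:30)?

Tehran is 11:30 ahead of Anchorage.
Shift by the zone difference: 1:10 PM + 11:30 = 12:40 AM on Aug 6 in Tehran.

12:40 AM on August 6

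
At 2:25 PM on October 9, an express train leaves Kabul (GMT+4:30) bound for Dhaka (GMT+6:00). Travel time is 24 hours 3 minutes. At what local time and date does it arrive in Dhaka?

Dhaka is 1:30 ahead of Kabul.
After 24 hours and 3 minutes it is 2:28 PM (Oct 10) in Kabul.
Shift by the zone difference: 2:28 PM + 1:30 = 3:58 PM on Oct 10 in Dhaka.

3:58 PM on October 10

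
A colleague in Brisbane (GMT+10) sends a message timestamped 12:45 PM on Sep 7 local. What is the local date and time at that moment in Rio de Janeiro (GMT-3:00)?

11:45 PM on Sep 6

Rio de Janeiro is 13:00 behind Brisbane.
Shift by the zone difference: 12:45 PM − 13:00 = 11:45 PM on Sep 6 in Rio de Janeiro.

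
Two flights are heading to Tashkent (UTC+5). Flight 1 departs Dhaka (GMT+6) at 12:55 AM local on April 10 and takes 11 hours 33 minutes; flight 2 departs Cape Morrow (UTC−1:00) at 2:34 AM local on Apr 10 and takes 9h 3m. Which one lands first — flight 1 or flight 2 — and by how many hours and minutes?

the first, by 6 hours 9 minutes

Flight 1 in UTC: 12:55 AM − 6:00 = 6:55 PM on Apr 9.
+11 hours and 33 minutes → arrive 6:28 AM UTC on Apr 10.
Flight 2 in UTC: 2:34 AM + 1:00 = 3:34 AM on Apr 10.
+9 hours and 3 minutes → arrive 12:37 PM UTC on Apr 10.
Flight 1 lands earlier by 6 hours 9 minutes.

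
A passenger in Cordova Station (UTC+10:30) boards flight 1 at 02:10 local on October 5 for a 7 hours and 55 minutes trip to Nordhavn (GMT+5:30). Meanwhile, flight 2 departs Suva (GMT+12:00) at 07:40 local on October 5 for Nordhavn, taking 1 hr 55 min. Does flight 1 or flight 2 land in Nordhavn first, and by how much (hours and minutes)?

Flight 1 in UTC: 02:10 − 10:30 = 15:40 on Oct 4.
+7 hours 55 minutes → arrive 23:35 UTC on Oct 4.
Flight 2 in UTC: 07:40 − 12:00 = 19:40 on Oct 4.
+1 hour 55 minutes → arrive 21:35 UTC on Oct 4.
Flight 2 lands earlier by 2 hours.

the second, by 2 hours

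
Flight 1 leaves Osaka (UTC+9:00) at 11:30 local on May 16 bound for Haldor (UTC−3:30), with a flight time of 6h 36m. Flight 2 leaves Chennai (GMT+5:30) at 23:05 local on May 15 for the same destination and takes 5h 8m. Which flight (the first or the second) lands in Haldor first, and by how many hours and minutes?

Flight 1 in UTC: 11:30 − 9:00 = 02:30 on May 16.
+6 hours and 36 minutes → arrive 09:06 UTC on May 16.
Flight 2 in UTC: 23:05 − 5:30 = 17:35 on May 15.
+5 hours and 8 minutes → arrive 22:43 UTC on May 15.
Flight 2 lands earlier by 10 hours 23 minutes.

the second, by 10 hours 23 minutes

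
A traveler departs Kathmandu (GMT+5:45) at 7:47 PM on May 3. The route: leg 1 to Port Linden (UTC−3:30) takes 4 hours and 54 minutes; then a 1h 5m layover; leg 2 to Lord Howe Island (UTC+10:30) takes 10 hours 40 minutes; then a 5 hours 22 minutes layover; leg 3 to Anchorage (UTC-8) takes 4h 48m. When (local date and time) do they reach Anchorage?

Convert departure to UTC: 7:47 PM − 5:45 = 2:02 PM UTC on May 3.
Add 4 hours 54 minutes leg 1 → 6:56 PM UTC.
Add 1 hour 5 minutes layover in Port Linden → 8:01 PM UTC.
Add 10 hours 40 minutes leg 2 → 6:41 AM UTC (May 4).
Add 5 hours 22 minutes layover in Lord Howe Island → 12:03 PM UTC.
Add 4 hours 48 minutes leg 3 → 4:51 PM UTC.
Anchorage is UTC−8:00, so local arrival = 4:51 PM − 8:00 = 8:51 AM on May 4.

8:51 AM on May 4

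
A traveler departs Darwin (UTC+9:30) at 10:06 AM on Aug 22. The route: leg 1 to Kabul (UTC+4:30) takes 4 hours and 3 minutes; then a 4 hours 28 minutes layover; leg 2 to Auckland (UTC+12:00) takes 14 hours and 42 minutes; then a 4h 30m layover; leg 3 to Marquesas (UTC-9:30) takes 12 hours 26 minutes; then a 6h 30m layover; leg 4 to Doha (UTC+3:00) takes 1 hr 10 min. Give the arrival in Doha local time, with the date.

Convert departure to UTC: 10:06 AM − 9:30 = 12:36 AM UTC on Aug 22.
Add 4 hours 3 minutes leg 1 → 4:39 AM UTC.
Add 4 hours and 28 minutes layover in Kabul → 9:07 AM UTC.
Add 14 hours and 42 minutes leg 2 → 11:49 PM UTC.
Add 4 hours and 30 minutes layover in Auckland → 4:19 AM UTC (Aug 23).
Add 12 hours and 26 minutes leg 3 → 4:45 PM UTC.
Add 6 hours and 30 minutes layover in Marquesas → 11:15 PM UTC.
Add 1 hour 10 minutes leg 4 → 12:25 AM UTC (Aug 24).
Doha is UTC+3:00, so local arrival = 12:25 AM + 3:00 = 3:25 AM on Aug 24.

3:25 AM on August 24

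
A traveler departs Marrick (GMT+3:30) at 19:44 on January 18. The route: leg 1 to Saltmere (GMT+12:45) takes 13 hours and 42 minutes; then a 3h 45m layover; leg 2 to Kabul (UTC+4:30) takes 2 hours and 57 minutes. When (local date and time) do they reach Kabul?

Convert departure to UTC: 19:44 − 3:30 = 16:14 UTC on Jan 18.
Add 13 hours 42 minutes leg 1 → 05:56 UTC (Jan 19).
Add 3 hours 45 minutes layover in Saltmere → 09:41 UTC.
Add 2 hours 57 minutes leg 2 → 12:38 UTC.
Kabul is UTC+4:30, so local arrival = 12:38 + 4:30 = 17:08 on Jan 19.

17:08 on Jan 19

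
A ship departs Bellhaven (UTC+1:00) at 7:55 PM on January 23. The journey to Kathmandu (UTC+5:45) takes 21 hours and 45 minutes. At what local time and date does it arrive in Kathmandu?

Kathmandu is 4:45 ahead of Bellhaven.
After 21 hours 45 minutes it is 5:40 PM (Jan 24) in Bellhaven.
Shift by the zone difference: 5:40 PM + 4:45 = 10:25 PM on Jan 24 in Kathmandu.

10:25 PM on Jan 24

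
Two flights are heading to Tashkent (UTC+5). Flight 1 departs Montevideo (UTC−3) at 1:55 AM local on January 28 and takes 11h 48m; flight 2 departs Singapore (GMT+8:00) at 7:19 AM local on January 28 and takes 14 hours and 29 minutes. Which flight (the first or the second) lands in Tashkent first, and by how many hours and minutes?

the second, by 2 hours 55 minutes

Flight 1 in UTC: 1:55 AM + 3:00 = 4:55 AM on Jan 28.
+11 hours and 48 minutes → arrive 4:43 PM UTC on Jan 28.
Flight 2 in UTC: 7:19 AM − 8:00 = 11:19 PM on Jan 27.
+14 hours 29 minutes → arrive 1:48 PM UTC on Jan 28.
Flight 2 lands earlier by 2 hours 55 minutes.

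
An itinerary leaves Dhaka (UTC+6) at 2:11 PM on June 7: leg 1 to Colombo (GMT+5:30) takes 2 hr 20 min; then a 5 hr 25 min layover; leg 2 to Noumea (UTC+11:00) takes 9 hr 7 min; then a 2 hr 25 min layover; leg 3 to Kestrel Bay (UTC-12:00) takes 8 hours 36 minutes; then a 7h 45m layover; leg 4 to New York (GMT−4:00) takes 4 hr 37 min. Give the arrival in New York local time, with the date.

Convert departure to UTC: 2:11 PM − 6:00 = 8:11 AM UTC on Jun 7.
Add 2 hours and 20 minutes leg 1 → 10:31 AM UTC.
Add 5 hours and 25 minutes layover in Colombo → 3:56 PM UTC.
Add 9 hours 7 minutes leg 2 → 1:03 AM UTC (Jun 8).
Add 2 hours and 25 minutes layover in Noumea → 3:28 AM UTC.
Add 8 hours and 36 minutes leg 3 → 12:04 PM UTC.
Add 7 hours and 45 minutes layover in Kestrel Bay → 7:49 PM UTC.
Add 4 hours and 37 minutes leg 4 → 12:26 AM UTC (Jun 9).
New York is UTC−4:00, so local arrival = 12:26 AM − 4:00 = 8:26 PM on Jun 8.

8:26 PM on June 8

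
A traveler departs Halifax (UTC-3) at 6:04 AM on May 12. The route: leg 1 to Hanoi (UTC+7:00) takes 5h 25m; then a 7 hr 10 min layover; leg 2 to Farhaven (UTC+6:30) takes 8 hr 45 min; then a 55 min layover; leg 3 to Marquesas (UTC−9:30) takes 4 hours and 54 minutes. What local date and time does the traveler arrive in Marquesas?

2:43 AM on May 13

Convert departure to UTC: 6:04 AM + 3:00 = 9:04 AM UTC on May 12.
Add 5 hours and 25 minutes leg 1 → 2:29 PM UTC.
Add 7 hours 10 minutes layover in Hanoi → 9:39 PM UTC.
Add 8 hours 45 minutes leg 2 → 6:24 AM UTC (May 13).
Add 55 minutes layover in Farhaven → 7:19 AM UTC.
Add 4 hours 54 minutes leg 3 → 12:13 PM UTC.
Marquesas is UTC−9:30, so local arrival = 12:13 PM − 9:30 = 2:43 AM on May 13.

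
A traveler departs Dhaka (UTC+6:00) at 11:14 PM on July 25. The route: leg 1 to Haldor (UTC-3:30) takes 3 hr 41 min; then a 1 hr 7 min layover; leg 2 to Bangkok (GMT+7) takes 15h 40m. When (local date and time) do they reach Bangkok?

8:42 PM on July 26

Convert departure to UTC: 11:14 PM − 6:00 = 5:14 PM UTC on Jul 25.
Add 3 hours and 41 minutes leg 1 → 8:55 PM UTC.
Add 1 hour 7 minutes layover in Haldor → 10:02 PM UTC.
Add 15 hours 40 minutes leg 2 → 1:42 PM UTC (Jul 26).
Bangkok is UTC+7:00, so local arrival = 1:42 PM + 7:00 = 8:42 PM on Jul 26.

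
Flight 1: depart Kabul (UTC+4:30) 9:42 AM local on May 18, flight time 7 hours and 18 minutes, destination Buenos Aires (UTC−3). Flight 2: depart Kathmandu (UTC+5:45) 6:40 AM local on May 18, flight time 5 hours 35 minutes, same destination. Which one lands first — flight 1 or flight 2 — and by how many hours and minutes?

the second, by 6 hours

Flight 1 in UTC: 9:42 AM − 4:30 = 5:12 AM on May 18.
+7 hours and 18 minutes → arrive 12:30 PM UTC on May 18.
Flight 2 in UTC: 6:40 AM − 5:45 = 12:55 AM on May 18.
+5 hours and 35 minutes → arrive 6:30 AM UTC on May 18.
Flight 2 lands earlier by 6 hours.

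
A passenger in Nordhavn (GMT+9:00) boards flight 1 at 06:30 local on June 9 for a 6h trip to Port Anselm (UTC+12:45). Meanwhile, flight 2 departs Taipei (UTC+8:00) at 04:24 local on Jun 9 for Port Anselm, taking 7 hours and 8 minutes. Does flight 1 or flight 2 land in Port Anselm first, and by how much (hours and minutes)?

Flight 1 in UTC: 06:30 − 9:00 = 21:30 on Jun 8.
+6 hours → arrive 03:30 UTC on Jun 9.
Flight 2 in UTC: 04:24 − 8:00 = 20:24 on Jun 8.
+7 hours and 8 minutes → arrive 03:32 UTC on Jun 9.
Flight 1 lands earlier by 2 minutes.

the first, by 2 minutes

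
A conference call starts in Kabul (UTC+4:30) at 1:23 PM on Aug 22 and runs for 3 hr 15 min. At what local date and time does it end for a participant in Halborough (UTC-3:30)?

Convert start to UTC: 1:23 PM − 4:30 = 8:53 AM UTC on Aug 22.
Add 3 hours 15 minutes duration → 12:08 PM UTC.
Halborough is UTC−3:30, so local end time = 12:08 PM − 3:30 = 8:38 AM on Aug 22.

8:38 AM on August 22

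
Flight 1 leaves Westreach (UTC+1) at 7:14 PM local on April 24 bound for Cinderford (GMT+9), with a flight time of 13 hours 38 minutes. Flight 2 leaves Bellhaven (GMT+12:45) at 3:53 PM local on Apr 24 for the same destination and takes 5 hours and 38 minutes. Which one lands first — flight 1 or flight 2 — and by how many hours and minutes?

Flight 1 in UTC: 7:14 PM − 1:00 = 6:14 PM on Apr 24.
+13 hours and 38 minutes → arrive 7:52 AM UTC on Apr 25.
Flight 2 in UTC: 3:53 PM − 12:45 = 3:08 AM on Apr 24.
+5 hours and 38 minutes → arrive 8:46 AM UTC on Apr 24.
Flight 2 lands earlier by 23 hours 6 minutes.

the second, by 23 hours 6 minutes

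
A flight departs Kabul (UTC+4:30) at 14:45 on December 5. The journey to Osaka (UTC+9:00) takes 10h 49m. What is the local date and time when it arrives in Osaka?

Convert departure to UTC: 14:45 − 4:30 = 10:15 UTC on Dec 5.
Add 10 hours 49 minutes travel time → 21:04 UTC.
Osaka is UTC+9:00, so local arrival = 21:04 + 9:00 = 06:04 on Dec 6.

06:04 on December 6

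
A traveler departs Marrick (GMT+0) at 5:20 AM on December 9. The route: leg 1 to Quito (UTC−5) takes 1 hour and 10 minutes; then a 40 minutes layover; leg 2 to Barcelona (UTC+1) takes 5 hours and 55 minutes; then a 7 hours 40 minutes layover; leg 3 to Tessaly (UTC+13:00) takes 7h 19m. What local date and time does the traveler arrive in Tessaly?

5:04 PM on December 10

Marrick is at UTC+0, so departure is already 5:20 AM UTC on Dec 9.
Add 1 hour 10 minutes leg 1 → 6:30 AM UTC.
Add 40 minutes layover in Quito → 7:10 AM UTC.
Add 5 hours and 55 minutes leg 2 → 1:05 PM UTC.
Add 7 hours and 40 minutes layover in Barcelona → 8:45 PM UTC.
Add 7 hours 19 minutes leg 3 → 4:04 AM UTC (Dec 10).
Tessaly is UTC+13:00, so local arrival = 4:04 AM + 13:00 = 5:04 PM on Dec 10.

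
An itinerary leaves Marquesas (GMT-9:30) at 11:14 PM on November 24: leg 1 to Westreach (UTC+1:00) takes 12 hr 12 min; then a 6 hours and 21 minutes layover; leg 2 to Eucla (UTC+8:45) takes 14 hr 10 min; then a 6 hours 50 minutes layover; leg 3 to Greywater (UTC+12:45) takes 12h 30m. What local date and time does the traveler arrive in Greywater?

Convert departure to UTC: 11:14 PM + 9:30 = 8:44 AM UTC on Nov 25.
Add 12 hours 12 minutes leg 1 → 8:56 PM UTC.
Add 6 hours and 21 minutes layover in Westreach → 3:17 AM UTC (Nov 26).
Add 14 hours and 10 minutes leg 2 → 5:27 PM UTC.
Add 6 hours 50 minutes layover in Eucla → 12:17 AM UTC (Nov 27).
Add 12 hours 30 minutes leg 3 → 12:47 PM UTC.
Greywater is UTC+12:45, so local arrival = 12:47 PM + 12:45 = 1:32 AM on Nov 28.

1:32 AM on November 28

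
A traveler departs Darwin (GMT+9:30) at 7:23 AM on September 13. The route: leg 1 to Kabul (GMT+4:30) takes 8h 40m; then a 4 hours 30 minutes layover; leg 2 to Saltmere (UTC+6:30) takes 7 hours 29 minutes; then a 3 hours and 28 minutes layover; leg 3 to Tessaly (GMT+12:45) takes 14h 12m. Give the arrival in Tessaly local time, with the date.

Convert departure to UTC: 7:23 AM − 9:30 = 9:53 PM UTC on Sep 12.
Add 8 hours 40 minutes leg 1 → 6:33 AM UTC (Sep 13).
Add 4 hours and 30 minutes layover in Kabul → 11:03 AM UTC.
Add 7 hours and 29 minutes leg 2 → 6:32 PM UTC.
Add 3 hours and 28 minutes layover in Saltmere → 10:00 PM UTC.
Add 14 hours 12 minutes leg 3 → 12:12 PM UTC (Sep 14).
Tessaly is UTC+12:45, so local arrival = 12:12 PM + 12:45 = 12:57 AM on Sep 15.

12:57 AM on September 15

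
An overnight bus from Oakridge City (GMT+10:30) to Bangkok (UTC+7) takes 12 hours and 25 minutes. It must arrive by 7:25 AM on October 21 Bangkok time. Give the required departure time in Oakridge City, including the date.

10:30 PM on Oct 20

Target arrival in UTC: 7:25 AM − 7:00 = 12:25 AM on Oct 21.
Subtract 12 hours and 25 minutes → departure 12:00 PM UTC on Oct 20.
Oakridge City is UTC+10:30: 12:00 PM + 10:30 = 10:30 PM on Oct 20.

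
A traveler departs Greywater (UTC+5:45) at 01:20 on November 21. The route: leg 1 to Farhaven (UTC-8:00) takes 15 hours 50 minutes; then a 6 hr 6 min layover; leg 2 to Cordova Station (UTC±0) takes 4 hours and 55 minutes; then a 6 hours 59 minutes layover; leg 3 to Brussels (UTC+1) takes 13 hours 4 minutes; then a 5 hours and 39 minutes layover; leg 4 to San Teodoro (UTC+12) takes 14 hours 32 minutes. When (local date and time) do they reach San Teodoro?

Convert departure to UTC: 01:20 − 5:45 = 19:35 UTC on Nov 20.
Add 15 hours and 50 minutes leg 1 → 11:25 UTC (Nov 21).
Add 6 hours 6 minutes layover in Farhaven → 17:31 UTC.
Add 4 hours 55 minutes leg 2 → 22:26 UTC.
Add 6 hours 59 minutes layover in Cordova Station → 05:25 UTC (Nov 22).
Add 13 hours and 4 minutes leg 3 → 18:29 UTC.
Add 5 hours and 39 minutes layover in Brussels → 00:08 UTC (Nov 23).
Add 14 hours 32 minutes leg 4 → 14:40 UTC.
San Teodoro is UTC+12:00, so local arrival = 14:40 + 12:00 = 02:40 on Nov 24.

02:40 on November 24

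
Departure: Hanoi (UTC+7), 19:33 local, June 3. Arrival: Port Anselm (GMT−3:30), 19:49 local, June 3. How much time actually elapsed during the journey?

Port Anselm is 10:30 behind Hanoi.
Clock-face elapsed time (ignoring zones) is 16 minutes.
Actual elapsed = 16 minutes + 10:30 = 10 hours 46 minutes.

10 hours 46 minutes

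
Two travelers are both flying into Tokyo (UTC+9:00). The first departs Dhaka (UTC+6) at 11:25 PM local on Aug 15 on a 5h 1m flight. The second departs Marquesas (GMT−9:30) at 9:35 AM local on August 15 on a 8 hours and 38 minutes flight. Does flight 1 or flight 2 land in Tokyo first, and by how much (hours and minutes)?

the first, by 5 hours 17 minutes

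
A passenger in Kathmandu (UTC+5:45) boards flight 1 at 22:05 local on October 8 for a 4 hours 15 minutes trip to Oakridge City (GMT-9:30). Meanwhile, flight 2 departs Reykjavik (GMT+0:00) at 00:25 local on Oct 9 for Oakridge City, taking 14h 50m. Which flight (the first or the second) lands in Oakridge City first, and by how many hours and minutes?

Flight 1 in UTC: 22:05 − 5:45 = 16:20 on Oct 8.
+4 hours 15 minutes → arrive 20:35 UTC on Oct 8.
Flight 2 departs at 00:25 UTC (Oct 9).
+14 hours 50 minutes → arrive 15:15 UTC on Oct 9.
Flight 1 lands earlier by 18 hours 40 minutes.

the first, by 18 hours 40 minutes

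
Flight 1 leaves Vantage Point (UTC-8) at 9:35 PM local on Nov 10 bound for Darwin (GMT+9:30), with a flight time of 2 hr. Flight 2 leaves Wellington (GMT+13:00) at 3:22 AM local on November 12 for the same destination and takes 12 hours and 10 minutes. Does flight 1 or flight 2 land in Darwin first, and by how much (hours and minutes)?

Flight 1 in UTC: 9:35 PM + 8:00 = 5:35 AM on Nov 11.
+2 hours → arrive 7:35 AM UTC on Nov 11.
Flight 2 in UTC: 3:22 AM − 13:00 = 2:22 PM on Nov 11.
+12 hours 10 minutes → arrive 2:32 AM UTC on Nov 12.
Flight 1 lands earlier by 18 hours 57 minutes.

the first, by 18 hours 57 minutes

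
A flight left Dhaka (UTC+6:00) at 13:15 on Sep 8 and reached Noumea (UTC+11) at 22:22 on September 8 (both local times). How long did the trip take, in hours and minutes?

4 hours 7 minutes

Departure in UTC: 13:15 − 6:00 = 07:15 on Sep 8.
Arrival in UTC: 22:22 − 11:00 = 11:22 on Sep 8.
Elapsed = 11:22 − 07:15 = 4 hours 7 minutes.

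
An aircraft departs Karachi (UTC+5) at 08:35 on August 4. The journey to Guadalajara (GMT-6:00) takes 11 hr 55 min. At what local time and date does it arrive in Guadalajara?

Convert departure to UTC: 08:35 − 5:00 = 03:35 UTC on Aug 4.
Add 11 hours 55 minutes travel time → 15:30 UTC.
Guadalajara is UTC−6:00, so local arrival = 15:30 − 6:00 = 09:30 on Aug 4.

09:30 on August 4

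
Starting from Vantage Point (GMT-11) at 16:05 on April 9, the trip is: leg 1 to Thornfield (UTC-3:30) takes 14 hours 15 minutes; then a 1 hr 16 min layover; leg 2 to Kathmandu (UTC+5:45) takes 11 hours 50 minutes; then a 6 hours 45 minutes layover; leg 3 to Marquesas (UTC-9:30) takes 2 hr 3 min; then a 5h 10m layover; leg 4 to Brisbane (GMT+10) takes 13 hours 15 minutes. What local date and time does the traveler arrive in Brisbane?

19:39 on Apr 12

Convert departure to UTC: 16:05 + 11:00 = 03:05 UTC on Apr 10.
Add 14 hours and 15 minutes leg 1 → 17:20 UTC.
Add 1 hour and 16 minutes layover in Thornfield → 18:36 UTC.
Add 11 hours 50 minutes leg 2 → 06:26 UTC (Apr 11).
Add 6 hours 45 minutes layover in Kathmandu → 13:11 UTC.
Add 2 hours 3 minutes leg 3 → 15:14 UTC.
Add 5 hours and 10 minutes layover in Marquesas → 20:24 UTC.
Add 13 hours and 15 minutes leg 4 → 09:39 UTC (Apr 12).
Brisbane is UTC+10:00, so local arrival = 09:39 + 10:00 = 19:39 on Apr 12.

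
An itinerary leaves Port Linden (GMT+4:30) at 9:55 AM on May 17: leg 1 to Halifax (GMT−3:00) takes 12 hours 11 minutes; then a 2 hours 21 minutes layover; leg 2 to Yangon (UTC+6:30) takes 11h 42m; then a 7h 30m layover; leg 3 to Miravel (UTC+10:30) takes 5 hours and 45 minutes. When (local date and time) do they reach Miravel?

Convert departure to UTC: 9:55 AM − 4:30 = 5:25 AM UTC on May 17.
Add 12 hours 11 minutes leg 1 → 5:36 PM UTC.
Add 2 hours and 21 minutes layover in Halifax → 7:57 PM UTC.
Add 11 hours and 42 minutes leg 2 → 7:39 AM UTC (May 18).
Add 7 hours 30 minutes layover in Yangon → 3:09 PM UTC.
Add 5 hours and 45 minutes leg 3 → 8:54 PM UTC.
Miravel is UTC+10:30, so local arrival = 8:54 PM + 10:30 = 7:24 AM on May 19.

7:24 AM on May 19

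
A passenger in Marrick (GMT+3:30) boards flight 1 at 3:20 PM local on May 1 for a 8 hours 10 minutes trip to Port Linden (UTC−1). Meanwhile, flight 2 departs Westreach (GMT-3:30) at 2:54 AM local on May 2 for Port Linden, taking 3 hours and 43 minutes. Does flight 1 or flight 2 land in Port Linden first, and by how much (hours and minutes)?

the first, by 14 hours 7 minutes

Flight 1 in UTC: 3:20 PM − 3:30 = 11:50 AM on May 1.
+8 hours 10 minutes → arrive 8:00 PM UTC on May 1.
Flight 2 in UTC: 2:54 AM + 3:30 = 6:24 AM on May 2.
+3 hours 43 minutes → arrive 10:07 AM UTC on May 2.
Flight 1 lands earlier by 14 hours 7 minutes.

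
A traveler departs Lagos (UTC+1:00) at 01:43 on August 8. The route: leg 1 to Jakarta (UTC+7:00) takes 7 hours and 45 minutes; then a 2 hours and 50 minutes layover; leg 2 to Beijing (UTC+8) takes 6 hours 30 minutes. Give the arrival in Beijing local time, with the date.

Convert departure to UTC: 01:43 − 1:00 = 00:43 UTC on Aug 8.
Add 7 hours 45 minutes leg 1 → 08:28 UTC.
Add 2 hours 50 minutes layover in Jakarta → 11:18 UTC.
Add 6 hours and 30 minutes leg 2 → 17:48 UTC.
Beijing is UTC+8:00, so local arrival = 17:48 + 8:00 = 01:48 on Aug 9.

01:48 on August 9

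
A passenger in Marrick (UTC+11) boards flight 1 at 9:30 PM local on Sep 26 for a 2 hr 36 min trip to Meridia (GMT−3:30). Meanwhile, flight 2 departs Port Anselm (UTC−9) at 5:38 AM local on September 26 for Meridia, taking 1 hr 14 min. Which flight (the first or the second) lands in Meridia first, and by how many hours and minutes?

Flight 1 in UTC: 9:30 PM − 11:00 = 10:30 AM on Sep 26.
+2 hours 36 minutes → arrive 1:06 PM UTC on Sep 26.
Flight 2 in UTC: 5:38 AM + 9:00 = 2:38 PM on Sep 26.
+1 hour and 14 minutes → arrive 3:52 PM UTC on Sep 26.
Flight 1 lands earlier by 2 hours 46 minutes.

the first, by 2 hours 46 minutes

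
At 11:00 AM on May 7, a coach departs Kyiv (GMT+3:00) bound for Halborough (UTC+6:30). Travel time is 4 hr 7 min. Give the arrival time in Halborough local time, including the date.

6:37 PM on May 7

Convert departure to UTC: 11:00 AM − 3:00 = 8:00 AM UTC on May 7.
Add 4 hours 7 minutes travel time → 12:07 PM UTC.
Halborough is UTC+6:30, so local arrival = 12:07 PM + 6:30 = 6:37 PM on May 7.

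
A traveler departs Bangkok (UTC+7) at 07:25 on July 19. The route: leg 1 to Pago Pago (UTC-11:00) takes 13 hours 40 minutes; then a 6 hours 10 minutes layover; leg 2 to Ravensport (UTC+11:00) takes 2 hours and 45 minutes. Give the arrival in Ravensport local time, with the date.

Convert departure to UTC: 07:25 − 7:00 = 00:25 UTC on Jul 19.
Add 13 hours and 40 minutes leg 1 → 14:05 UTC.
Add 6 hours and 10 minutes layover in Pago Pago → 20:15 UTC.
Add 2 hours 45 minutes leg 2 → 23:00 UTC.
Ravensport is UTC+11:00, so local arrival = 23:00 + 11:00 = 10:00 on Jul 20.

10:00 on July 20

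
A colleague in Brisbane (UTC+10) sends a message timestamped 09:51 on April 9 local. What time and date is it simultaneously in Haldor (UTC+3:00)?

02:51 on April 9

In UTC: 09:51 − 10:00 = 23:51 on Apr 8.
Haldor is UTC+3:00: 23:51 + 3:00 = 02:51 on Apr 9.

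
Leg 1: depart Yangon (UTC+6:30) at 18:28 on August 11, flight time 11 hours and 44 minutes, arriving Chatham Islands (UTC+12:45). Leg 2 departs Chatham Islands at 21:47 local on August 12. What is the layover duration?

9 hours 20 minutes

Convert departure to UTC: 18:28 − 6:30 = 11:58 UTC on Aug 11.
Add 11 hours and 44 minutes flight time → 23:42 UTC.
Chatham Islands is UTC+12:45, so local arrival = 23:42 + 12:45 = 12:27 on Aug 12.
Layover = 21:47 − 12:27 = 9 hours 20 minutes.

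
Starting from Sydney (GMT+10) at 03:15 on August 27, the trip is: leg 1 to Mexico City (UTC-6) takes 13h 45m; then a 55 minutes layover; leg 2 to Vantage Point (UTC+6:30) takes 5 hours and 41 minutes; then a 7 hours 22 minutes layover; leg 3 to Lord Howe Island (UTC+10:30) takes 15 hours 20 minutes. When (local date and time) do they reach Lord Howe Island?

Convert departure to UTC: 03:15 − 10:00 = 17:15 UTC on Aug 26.
Add 13 hours and 45 minutes leg 1 → 07:00 UTC (Aug 27).
Add 55 minutes layover in Mexico City → 07:55 UTC.
Add 5 hours 41 minutes leg 2 → 13:36 UTC.
Add 7 hours 22 minutes layover in Vantage Point → 20:58 UTC.
Add 15 hours 20 minutes leg 3 → 12:18 UTC (Aug 28).
Lord Howe Island is UTC+10:30, so local arrival = 12:18 + 10:30 = 22:48 on Aug 28.

22:48 on Aug 28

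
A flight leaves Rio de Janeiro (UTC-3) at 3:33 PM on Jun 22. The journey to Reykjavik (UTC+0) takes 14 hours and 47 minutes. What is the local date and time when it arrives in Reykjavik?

9:20 AM on June 23

Convert departure to UTC: 3:33 PM + 3:00 = 6:33 PM UTC on Jun 22.
Add 14 hours 47 minutes travel time → 9:20 AM UTC (Jun 23).
Reykjavik is UTC+0, so local arrival is the same: 9:20 AM on Jun 23.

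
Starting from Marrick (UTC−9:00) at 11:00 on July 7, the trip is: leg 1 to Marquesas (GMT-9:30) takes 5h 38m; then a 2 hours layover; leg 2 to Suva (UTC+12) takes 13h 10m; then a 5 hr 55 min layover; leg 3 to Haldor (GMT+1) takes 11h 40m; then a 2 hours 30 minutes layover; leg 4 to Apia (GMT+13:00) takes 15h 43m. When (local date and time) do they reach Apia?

Convert departure to UTC: 11:00 + 9:00 = 20:00 UTC on Jul 7.
Add 5 hours and 38 minutes leg 1 → 01:38 UTC (Jul 8).
Add 2 hours layover in Marquesas → 03:38 UTC.
Add 13 hours and 10 minutes leg 2 → 16:48 UTC.
Add 5 hours and 55 minutes layover in Suva → 22:43 UTC.
Add 11 hours 40 minutes leg 3 → 10:23 UTC (Jul 9).
Add 2 hours 30 minutes layover in Haldor → 12:53 UTC.
Add 15 hours 43 minutes leg 4 → 04:36 UTC (Jul 10).
Apia is UTC+13:00, so local arrival = 04:36 + 13:00 = 17:36 on Jul 10.

17:36 on Jul 10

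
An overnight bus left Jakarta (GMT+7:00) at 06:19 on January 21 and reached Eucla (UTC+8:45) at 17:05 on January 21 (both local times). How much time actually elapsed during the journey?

Departure in UTC: 06:19 − 7:00 = 23:19 on Jan 20.
Arrival in UTC: 17:05 − 8:45 = 08:20 on Jan 21.
Elapsed = 08:20 − 23:19 (+1 day) = 9 hours 1 minute.

9 hours 1 minute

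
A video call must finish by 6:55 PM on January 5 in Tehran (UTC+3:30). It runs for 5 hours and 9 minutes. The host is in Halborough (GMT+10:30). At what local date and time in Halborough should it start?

Target end time in UTC: 6:55 PM − 3:30 = 3:25 PM on Jan 5.
Subtract 5 hours 9 minutes → start 10:16 AM UTC on Jan 5.
Halborough is UTC+10:30: 10:16 AM + 10:30 = 8:46 PM on Jan 5.

8:46 PM on Jan 5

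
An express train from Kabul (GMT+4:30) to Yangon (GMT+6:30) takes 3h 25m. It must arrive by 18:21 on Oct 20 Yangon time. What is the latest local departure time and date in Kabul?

12:56 on October 20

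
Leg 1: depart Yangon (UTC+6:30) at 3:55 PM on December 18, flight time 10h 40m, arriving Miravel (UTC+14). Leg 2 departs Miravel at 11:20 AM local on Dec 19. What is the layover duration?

1 hour 15 minutes

Convert departure to UTC: 3:55 PM − 6:30 = 9:25 AM UTC on Dec 18.
Add 10 hours 40 minutes flight time → 8:05 PM UTC.
Miravel is UTC+14:00, so local arrival = 8:05 PM + 14:00 = 10:05 AM on Dec 19.
Layover = 11:20 AM − 10:05 AM = 1 hour 15 minutes.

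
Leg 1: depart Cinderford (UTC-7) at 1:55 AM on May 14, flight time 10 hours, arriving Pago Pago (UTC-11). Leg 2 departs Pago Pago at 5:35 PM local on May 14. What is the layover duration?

Convert departure to UTC: 1:55 AM + 7:00 = 8:55 AM UTC on May 14.
Add 10 hours flight time → 6:55 PM UTC.
Pago Pago is UTC−11:00, so local arrival = 6:55 PM − 11:00 = 7:55 AM on May 14.
Layover = 5:35 PM − 7:55 AM = 9 hours 40 minutes.

9 hours 40 minutes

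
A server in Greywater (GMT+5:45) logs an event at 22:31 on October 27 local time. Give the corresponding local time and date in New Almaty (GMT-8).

In UTC: 22:31 − 5:45 = 16:46 on Oct 27.
New Almaty is UTC−8:00: 16:46 − 8:00 = 08:46 on Oct 27.

08:46 on October 27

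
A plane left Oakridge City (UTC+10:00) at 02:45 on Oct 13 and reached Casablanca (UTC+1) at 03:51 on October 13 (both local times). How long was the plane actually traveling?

10 hours 6 minutes

Departure in UTC: 02:45 − 10:00 = 16:45 on Oct 12.
Arrival in UTC: 03:51 − 1:00 = 02:51 on Oct 13.
Elapsed = 02:51 − 16:45 (+1 day) = 10 hours 6 minutes.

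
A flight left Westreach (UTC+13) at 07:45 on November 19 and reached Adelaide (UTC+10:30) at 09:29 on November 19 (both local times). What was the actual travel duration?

4 hours 14 minutes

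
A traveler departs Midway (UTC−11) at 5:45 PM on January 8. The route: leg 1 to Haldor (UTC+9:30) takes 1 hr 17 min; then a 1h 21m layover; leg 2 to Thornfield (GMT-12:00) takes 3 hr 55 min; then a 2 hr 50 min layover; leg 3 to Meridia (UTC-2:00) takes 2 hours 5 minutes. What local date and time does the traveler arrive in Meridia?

2:13 PM on January 9

Convert departure to UTC: 5:45 PM + 11:00 = 4:45 AM UTC on Jan 9.
Add 1 hour and 17 minutes leg 1 → 6:02 AM UTC.
Add 1 hour 21 minutes layover in Haldor → 7:23 AM UTC.
Add 3 hours 55 minutes leg 2 → 11:18 AM UTC.
Add 2 hours 50 minutes layover in Thornfield → 2:08 PM UTC.
Add 2 hours and 5 minutes leg 3 → 4:13 PM UTC.
Meridia is UTC−2:00, so local arrival = 4:13 PM − 2:00 = 2:13 PM on Jan 9.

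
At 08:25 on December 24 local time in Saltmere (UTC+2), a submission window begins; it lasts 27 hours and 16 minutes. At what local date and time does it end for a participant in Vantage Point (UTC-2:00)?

Convert start to UTC: 08:25 − 2:00 = 06:25 UTC on Dec 24.
Add 27 hours 16 minutes duration → 09:41 UTC (Dec 25).
Vantage Point is UTC−2:00, so local end time = 09:41 − 2:00 = 07:41 on Dec 25.

07:41 on December 25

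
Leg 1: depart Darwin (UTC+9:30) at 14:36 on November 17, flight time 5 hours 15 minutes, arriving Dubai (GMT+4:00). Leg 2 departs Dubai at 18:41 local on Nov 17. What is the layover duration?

Convert departure to UTC: 14:36 − 9:30 = 05:06 UTC on Nov 17.
Add 5 hours 15 minutes flight time → 10:21 UTC.
Dubai is UTC+4:00, so local arrival = 10:21 + 4:00 = 14:21 on Nov 17.
Layover = 18:41 − 14:21 = 4 hours 20 minutes.

4 hours 20 minutes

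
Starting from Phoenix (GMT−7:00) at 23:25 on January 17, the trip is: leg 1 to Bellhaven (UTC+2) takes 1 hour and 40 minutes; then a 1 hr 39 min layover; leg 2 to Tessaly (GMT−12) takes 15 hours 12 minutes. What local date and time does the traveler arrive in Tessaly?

Convert departure to UTC: 23:25 + 7:00 = 06:25 UTC on Jan 18.
Add 1 hour and 40 minutes leg 1 → 08:05 UTC.
Add 1 hour 39 minutes layover in Bellhaven → 09:44 UTC.
Add 15 hours 12 minutes leg 2 → 00:56 UTC (Jan 19).
Tessaly is UTC−12:00, so local arrival = 00:56 − 12:00 = 12:56 on Jan 18.

12:56 on January 18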